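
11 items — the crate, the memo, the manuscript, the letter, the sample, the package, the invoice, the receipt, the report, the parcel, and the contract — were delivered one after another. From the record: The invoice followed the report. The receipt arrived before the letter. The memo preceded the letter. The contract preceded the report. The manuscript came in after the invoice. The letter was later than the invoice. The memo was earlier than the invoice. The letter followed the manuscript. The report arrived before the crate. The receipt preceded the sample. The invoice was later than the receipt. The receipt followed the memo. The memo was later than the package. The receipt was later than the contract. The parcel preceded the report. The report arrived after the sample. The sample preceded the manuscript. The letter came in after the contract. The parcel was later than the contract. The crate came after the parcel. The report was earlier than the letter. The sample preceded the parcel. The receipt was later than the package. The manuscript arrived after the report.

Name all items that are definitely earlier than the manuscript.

Directly stated before the manuscript: the invoice, the report, and the sample.
The contract reaches the manuscript via the contract → the report → the manuscript.
The memo reaches the manuscript via the memo → the invoice → the manuscript.
The package reaches the manuscript via the package → the memo → the invoice → the manuscript.
Likewise the parcel and the receipt each reach the manuscript by chaining the stated constraints.

the contract, the invoice, the memo, the package, the parcel, the receipt, the report, the sample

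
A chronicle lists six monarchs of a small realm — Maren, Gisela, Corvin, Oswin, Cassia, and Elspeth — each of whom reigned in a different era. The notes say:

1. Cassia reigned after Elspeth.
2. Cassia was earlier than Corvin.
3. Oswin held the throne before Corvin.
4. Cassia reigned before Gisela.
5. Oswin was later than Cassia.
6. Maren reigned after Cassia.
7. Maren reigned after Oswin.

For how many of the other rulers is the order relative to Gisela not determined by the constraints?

Forced before Gisela: Cassia and Elspeth.
That leaves Corvin, Maren, and Oswin with no forced order relative to Gisela — 3.

3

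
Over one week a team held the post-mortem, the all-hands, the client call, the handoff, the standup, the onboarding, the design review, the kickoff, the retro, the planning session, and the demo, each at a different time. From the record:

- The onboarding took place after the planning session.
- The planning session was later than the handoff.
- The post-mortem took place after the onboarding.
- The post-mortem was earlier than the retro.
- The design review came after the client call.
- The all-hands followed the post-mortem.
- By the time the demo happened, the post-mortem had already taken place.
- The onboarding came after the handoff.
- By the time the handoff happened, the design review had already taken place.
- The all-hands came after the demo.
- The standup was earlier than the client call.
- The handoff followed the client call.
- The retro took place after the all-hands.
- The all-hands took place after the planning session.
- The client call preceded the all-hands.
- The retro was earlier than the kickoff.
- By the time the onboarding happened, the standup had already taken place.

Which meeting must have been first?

the standup

The standup has a chain of constraints placing it before every other meeting, so the standup must be first.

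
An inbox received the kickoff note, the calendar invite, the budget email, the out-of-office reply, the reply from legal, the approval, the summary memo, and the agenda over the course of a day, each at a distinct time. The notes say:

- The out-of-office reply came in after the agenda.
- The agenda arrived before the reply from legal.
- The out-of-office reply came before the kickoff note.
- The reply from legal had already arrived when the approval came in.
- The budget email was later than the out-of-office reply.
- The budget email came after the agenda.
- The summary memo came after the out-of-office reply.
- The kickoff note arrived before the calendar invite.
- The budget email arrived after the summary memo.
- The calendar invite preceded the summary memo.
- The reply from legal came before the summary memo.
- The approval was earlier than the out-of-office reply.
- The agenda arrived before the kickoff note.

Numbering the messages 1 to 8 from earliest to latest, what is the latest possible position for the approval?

The approval must come before the budget email, the calendar invite, the kickoff note, the out-of-office reply, and the summary memo — 5 messages forced after it.
Everything else can be placed before the approval in some valid order, so the approval can sit as late as position 8 − 5 = 3.

3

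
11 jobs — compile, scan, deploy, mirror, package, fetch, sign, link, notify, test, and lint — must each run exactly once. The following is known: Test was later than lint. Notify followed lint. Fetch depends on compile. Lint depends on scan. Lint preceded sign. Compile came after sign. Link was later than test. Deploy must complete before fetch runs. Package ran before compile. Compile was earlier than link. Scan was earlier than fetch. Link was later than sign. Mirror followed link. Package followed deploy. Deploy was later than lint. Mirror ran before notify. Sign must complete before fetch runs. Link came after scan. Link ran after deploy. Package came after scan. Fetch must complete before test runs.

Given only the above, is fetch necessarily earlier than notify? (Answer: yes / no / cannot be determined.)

yes

Chain the constraints: fetch → test → link → mirror → notify. Each link is directly stated, so fetch comes before notify.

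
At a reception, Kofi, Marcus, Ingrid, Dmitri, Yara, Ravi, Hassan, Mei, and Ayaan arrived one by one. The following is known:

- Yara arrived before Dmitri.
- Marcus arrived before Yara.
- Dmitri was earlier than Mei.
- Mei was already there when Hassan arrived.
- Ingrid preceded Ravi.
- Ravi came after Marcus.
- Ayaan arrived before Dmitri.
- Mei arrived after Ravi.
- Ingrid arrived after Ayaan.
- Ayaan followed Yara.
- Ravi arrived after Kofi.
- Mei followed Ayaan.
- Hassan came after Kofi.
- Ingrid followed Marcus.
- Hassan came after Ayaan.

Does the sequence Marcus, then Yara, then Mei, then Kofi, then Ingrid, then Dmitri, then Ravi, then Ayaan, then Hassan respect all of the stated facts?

no

The constraints require Ayaan before Mei, but in the proposed sequence Mei appears ahead of Ayaan. That one violation is enough.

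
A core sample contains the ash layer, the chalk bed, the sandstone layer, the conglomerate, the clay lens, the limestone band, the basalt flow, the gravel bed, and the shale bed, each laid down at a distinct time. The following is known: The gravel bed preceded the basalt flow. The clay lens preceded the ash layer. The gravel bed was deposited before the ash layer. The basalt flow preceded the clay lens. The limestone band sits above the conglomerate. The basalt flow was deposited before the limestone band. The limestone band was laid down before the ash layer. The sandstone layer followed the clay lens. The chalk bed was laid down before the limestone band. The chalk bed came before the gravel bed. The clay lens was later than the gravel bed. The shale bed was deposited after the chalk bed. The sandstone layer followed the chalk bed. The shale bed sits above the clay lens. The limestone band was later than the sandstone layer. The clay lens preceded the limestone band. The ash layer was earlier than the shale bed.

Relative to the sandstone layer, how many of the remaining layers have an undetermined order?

Forced before the sandstone layer: the basalt flow, the chalk bed, the clay lens, and the gravel bed; forced after the sandstone layer: the ash layer, the limestone band, and the shale bed.
That leaves the conglomerate with no forced order relative to the sandstone layer — 1.

1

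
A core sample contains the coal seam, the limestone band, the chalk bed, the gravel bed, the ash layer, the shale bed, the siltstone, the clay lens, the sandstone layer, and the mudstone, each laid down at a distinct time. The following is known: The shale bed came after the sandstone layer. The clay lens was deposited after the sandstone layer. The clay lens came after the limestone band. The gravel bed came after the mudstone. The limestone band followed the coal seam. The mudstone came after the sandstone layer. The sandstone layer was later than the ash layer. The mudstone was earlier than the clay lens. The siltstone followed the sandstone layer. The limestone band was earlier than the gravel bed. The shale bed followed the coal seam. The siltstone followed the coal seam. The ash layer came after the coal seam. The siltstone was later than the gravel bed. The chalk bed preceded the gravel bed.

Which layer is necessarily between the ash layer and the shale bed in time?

Tracing the constraints gives the ash layer → the sandstone layer → the shale bed, so the sandstone layer sits after the ash layer and before the shale bed.
No other layer is forced both after the ash layer and before the shale bed.

the sandstone layer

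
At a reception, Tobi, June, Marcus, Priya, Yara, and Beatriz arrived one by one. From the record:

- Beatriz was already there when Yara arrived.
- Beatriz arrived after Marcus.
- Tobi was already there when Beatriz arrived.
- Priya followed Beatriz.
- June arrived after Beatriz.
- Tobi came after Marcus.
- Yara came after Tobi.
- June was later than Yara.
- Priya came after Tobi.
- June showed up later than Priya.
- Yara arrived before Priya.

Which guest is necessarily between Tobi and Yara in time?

Beatriz

Tracing the constraints gives Tobi → Beatriz → Yara, so Beatriz sits after Tobi and before Yara.
No other guest is forced both after Tobi and before Yara.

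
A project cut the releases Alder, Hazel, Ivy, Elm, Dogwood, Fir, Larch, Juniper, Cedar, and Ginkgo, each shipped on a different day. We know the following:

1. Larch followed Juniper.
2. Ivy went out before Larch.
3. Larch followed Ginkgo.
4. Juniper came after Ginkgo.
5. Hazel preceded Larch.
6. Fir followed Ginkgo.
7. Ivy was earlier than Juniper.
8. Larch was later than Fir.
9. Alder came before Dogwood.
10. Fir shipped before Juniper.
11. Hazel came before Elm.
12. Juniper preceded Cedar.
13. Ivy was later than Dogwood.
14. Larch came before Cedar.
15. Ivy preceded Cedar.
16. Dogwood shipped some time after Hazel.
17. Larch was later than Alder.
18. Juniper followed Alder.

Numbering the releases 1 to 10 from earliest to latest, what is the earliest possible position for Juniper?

7

Alder, Dogwood, Fir, Ginkgo, Hazel, and Ivy must all come before Juniper — 6 forced predecessors.
Nothing else is forced ahead of Juniper, so its earliest slot is position 6 + 1 = 7.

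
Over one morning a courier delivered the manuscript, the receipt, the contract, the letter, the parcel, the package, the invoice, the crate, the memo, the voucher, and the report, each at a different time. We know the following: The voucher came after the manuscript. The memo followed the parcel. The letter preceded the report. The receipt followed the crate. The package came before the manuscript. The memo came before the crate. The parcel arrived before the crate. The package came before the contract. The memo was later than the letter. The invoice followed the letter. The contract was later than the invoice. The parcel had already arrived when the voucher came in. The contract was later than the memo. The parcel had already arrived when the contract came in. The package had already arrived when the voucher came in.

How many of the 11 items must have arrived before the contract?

5

Directly stated before the contract: the invoice, the memo, the package, and the parcel.
The letter reaches the contract via the letter → the memo → the contract.
That's the invoice, the letter, the memo, the package, and the parcel — 5 in all.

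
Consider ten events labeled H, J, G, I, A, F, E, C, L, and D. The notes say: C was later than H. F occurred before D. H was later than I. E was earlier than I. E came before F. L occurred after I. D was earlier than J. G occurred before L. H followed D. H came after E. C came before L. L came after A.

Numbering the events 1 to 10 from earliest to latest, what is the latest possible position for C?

9

C must come before L — 1 event forced after it.
Everything else can be placed before C in some valid order, so C can sit as late as position 10 − 1 = 9.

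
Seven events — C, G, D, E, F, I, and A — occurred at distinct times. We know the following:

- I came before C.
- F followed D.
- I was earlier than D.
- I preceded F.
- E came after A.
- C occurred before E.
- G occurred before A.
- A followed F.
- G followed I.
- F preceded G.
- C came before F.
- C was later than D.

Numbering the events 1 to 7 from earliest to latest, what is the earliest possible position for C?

3

D and I must both come before C — 2 forced predecessors.
Nothing else is forced ahead of C, so its earliest slot is position 2 + 1 = 3.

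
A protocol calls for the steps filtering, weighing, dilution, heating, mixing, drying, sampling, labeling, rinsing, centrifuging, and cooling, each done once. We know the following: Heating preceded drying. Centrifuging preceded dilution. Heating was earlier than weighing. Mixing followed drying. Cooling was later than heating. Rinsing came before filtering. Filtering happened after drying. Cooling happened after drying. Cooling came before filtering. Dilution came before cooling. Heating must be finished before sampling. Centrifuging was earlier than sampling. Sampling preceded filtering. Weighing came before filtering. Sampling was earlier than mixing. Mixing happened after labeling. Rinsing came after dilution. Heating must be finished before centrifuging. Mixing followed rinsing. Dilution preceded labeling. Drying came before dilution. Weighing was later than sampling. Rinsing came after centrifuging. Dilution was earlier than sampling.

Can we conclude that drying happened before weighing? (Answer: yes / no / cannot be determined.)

yes

Chain the constraints: drying → dilution → sampling → weighing. Each link is directly stated, so drying comes before weighing.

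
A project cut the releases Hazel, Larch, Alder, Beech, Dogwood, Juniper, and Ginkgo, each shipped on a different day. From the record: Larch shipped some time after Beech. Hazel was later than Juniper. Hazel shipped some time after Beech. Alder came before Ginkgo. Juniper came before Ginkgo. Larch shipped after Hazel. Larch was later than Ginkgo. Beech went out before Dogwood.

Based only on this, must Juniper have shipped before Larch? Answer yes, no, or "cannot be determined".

Chain the constraints: Juniper → Ginkgo → Larch. Each link is directly stated, so Juniper comes before Larch.

yes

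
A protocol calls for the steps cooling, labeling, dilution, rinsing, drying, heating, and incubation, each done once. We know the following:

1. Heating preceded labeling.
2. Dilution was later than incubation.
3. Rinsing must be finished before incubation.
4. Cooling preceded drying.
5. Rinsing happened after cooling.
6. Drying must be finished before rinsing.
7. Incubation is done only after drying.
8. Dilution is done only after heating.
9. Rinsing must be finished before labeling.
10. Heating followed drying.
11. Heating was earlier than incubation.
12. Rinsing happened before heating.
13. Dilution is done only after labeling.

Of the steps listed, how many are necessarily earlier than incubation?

4

Directly stated before incubation: drying, heating, and rinsing.
Cooling reaches incubation via cooling → rinsing → incubation.
No chain forces dilution (or any of the others) ahead of incubation.
That's cooling, drying, heating, and rinsing — 4 in all.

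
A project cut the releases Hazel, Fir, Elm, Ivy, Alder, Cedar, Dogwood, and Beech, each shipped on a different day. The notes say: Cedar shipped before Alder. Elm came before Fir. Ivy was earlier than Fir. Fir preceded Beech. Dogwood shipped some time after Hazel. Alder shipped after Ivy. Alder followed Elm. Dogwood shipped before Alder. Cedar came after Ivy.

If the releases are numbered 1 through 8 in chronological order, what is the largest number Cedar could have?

7

Cedar must come before Alder — 1 release forced after it.
Everything else can be placed before Cedar in some valid order, so Cedar can sit as late as position 8 − 1 = 7.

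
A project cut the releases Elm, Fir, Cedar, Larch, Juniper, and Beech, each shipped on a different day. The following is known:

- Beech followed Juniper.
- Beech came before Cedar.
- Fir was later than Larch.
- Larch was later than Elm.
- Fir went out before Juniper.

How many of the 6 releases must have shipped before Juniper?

Directly stated before Juniper: Fir.
Elm reaches Juniper via Elm → Larch → Fir → Juniper.
Larch reaches Juniper via Larch → Fir → Juniper.
No chain forces Beech (or any of the others) ahead of Juniper.
That's Elm, Fir, and Larch — 3 in all.

3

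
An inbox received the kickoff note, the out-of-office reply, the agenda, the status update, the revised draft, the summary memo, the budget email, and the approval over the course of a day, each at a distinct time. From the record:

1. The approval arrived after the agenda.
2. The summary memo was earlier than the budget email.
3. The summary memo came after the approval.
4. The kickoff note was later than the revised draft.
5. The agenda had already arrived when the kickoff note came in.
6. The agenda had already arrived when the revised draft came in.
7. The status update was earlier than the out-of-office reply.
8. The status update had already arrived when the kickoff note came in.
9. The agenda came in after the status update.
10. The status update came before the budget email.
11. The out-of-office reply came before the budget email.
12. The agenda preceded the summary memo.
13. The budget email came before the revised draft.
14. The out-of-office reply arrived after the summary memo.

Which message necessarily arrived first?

the status update

The status update has a chain of constraints placing it before every other message, so the status update must be first.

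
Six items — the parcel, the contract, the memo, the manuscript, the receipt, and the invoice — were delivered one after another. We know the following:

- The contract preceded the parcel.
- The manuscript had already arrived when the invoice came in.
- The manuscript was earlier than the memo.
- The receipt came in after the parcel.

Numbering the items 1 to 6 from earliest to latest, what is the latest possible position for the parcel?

5

The parcel must come before the receipt — 1 item forced after it.
Everything else can be placed before the parcel in some valid order, so the parcel can sit as late as position 6 − 1 = 5.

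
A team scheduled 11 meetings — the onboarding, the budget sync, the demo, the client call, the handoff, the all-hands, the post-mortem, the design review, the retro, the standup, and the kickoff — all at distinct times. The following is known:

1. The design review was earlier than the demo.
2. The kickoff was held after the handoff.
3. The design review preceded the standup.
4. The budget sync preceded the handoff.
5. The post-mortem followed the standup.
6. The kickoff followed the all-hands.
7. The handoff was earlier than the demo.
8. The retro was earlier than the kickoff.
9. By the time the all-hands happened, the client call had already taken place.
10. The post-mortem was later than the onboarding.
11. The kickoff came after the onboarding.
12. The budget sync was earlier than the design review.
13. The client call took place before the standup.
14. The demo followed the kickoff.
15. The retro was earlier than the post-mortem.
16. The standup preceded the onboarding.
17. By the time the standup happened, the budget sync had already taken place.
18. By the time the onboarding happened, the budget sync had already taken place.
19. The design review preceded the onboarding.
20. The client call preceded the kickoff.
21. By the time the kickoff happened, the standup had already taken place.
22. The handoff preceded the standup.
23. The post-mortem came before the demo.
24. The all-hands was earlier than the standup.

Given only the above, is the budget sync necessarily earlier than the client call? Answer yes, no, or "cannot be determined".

cannot be determined

No chain of stated constraints runs from the budget sync to the client call, and none runs from the client call to the budget sync either.
So the relative order of the budget sync and the client call is not fixed by the given facts.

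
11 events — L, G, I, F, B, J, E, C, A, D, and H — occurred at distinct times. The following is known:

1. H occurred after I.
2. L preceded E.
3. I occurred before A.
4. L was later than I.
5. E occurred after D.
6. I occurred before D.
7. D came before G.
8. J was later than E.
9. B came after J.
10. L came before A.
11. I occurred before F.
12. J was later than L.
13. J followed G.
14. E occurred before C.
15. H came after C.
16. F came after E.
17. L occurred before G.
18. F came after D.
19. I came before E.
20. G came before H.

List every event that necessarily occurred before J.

D, E, G, I, L

Directly stated before J: E, G, and L.
D reaches J via D → G → J.
I reaches J via I → L → J.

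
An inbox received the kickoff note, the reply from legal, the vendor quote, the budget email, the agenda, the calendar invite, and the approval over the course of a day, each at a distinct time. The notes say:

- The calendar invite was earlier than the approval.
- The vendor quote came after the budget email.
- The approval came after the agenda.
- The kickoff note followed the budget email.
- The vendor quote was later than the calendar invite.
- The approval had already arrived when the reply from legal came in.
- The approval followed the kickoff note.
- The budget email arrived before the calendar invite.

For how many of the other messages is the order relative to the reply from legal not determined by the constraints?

1

Forced before the reply from legal: the agenda, the approval, the budget email, the calendar invite, and the kickoff note.
That leaves the vendor quote with no forced order relative to the reply from legal — 1.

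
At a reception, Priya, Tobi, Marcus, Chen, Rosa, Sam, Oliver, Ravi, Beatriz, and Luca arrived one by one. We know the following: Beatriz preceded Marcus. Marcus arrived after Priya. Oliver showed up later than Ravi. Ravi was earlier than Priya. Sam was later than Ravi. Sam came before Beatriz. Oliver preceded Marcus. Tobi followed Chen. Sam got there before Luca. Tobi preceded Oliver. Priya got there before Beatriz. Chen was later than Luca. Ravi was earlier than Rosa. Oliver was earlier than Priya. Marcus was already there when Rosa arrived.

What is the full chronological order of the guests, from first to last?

The constraints fix every adjacent pair, so only one ordering works:
Ravi → Sam → Luca → Chen → Tobi → Oliver → Priya → Beatriz → Marcus → Rosa.

Ravi, Sam, Luca, Chen, Tobi, Oliver, Priya, Beatriz, Marcus, Rosa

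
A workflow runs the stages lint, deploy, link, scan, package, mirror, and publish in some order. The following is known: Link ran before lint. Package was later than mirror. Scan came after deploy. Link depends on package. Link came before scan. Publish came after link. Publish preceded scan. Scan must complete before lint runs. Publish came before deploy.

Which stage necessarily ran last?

lint

Every other stage has a chain of constraints placing it before lint, so lint is last.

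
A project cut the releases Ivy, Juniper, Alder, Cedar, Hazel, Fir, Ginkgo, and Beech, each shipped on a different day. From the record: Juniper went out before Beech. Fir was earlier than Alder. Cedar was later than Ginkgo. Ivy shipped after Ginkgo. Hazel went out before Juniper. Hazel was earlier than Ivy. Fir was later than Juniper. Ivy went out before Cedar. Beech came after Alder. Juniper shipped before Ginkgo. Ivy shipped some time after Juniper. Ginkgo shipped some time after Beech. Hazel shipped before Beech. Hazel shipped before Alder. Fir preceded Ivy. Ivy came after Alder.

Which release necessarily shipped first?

Hazel has a chain of constraints placing it before every other release, so Hazel must be first.

Hazel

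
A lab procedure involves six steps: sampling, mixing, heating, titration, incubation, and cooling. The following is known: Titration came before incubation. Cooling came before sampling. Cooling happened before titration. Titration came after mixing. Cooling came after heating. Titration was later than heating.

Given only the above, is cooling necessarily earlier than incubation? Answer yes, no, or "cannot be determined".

Chain the constraints: cooling → titration → incubation. Each link is directly stated, so cooling comes before incubation.

yes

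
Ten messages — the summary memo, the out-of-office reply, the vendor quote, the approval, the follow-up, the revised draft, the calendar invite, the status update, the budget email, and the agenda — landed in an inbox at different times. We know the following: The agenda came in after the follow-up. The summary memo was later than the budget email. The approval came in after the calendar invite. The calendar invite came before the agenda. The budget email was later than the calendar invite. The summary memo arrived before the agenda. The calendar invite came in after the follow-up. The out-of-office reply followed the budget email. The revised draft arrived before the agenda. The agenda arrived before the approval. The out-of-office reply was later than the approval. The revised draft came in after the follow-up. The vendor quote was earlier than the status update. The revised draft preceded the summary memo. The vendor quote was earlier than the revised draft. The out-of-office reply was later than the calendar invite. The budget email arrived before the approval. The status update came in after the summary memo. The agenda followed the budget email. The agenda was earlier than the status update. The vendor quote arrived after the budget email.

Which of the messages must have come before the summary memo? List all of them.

Directly stated before the summary memo: the budget email and the revised draft.
The calendar invite reaches the summary memo via the calendar invite → the budget email → the summary memo.
The follow-up reaches the summary memo via the follow-up → the revised draft → the summary memo.
The vendor quote reaches the summary memo via the vendor quote → the revised draft → the summary memo.
No chain forces the agenda (or any of the others) ahead of the summary memo.

the budget email, the calendar invite, the follow-up, the revised draft, the vendor quote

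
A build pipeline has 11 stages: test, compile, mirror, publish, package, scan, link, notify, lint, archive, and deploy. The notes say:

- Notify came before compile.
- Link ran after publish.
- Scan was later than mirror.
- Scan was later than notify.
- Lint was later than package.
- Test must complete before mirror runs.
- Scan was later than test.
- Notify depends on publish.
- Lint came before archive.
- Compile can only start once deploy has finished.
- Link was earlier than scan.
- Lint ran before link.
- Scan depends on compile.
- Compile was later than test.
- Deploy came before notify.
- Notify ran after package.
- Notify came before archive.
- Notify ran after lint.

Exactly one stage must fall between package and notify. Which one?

lint

Tracing the constraints gives package → lint → notify, so lint sits after package and before notify.
No other stage is forced both after package and before notify.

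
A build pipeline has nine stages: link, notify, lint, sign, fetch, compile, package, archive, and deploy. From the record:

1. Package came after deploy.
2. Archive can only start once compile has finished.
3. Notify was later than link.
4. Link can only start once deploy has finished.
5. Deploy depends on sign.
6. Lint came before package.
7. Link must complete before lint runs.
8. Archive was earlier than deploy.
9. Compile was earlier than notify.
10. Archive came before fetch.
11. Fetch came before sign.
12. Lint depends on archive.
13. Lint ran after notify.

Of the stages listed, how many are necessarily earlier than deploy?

4

Directly stated before deploy: archive and sign.
Compile reaches deploy via compile → archive → deploy.
Fetch reaches deploy via fetch → sign → deploy.
That's archive, compile, fetch, and sign — 4 in all.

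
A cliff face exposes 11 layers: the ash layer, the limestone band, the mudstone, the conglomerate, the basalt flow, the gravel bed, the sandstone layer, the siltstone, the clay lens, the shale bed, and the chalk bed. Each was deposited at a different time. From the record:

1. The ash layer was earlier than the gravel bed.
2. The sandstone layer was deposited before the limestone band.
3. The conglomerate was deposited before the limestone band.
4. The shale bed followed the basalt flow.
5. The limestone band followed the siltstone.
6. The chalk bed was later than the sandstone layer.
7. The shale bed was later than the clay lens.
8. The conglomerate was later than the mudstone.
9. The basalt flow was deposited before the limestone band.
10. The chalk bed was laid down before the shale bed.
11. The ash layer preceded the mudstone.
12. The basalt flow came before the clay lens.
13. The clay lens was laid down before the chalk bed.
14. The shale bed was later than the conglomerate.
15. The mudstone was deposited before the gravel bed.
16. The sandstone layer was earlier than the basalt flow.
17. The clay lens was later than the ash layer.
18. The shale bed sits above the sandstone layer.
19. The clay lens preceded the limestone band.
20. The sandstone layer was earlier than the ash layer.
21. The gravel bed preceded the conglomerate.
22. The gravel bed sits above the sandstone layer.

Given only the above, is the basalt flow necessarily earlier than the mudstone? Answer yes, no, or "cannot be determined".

No chain of stated constraints runs from the basalt flow to the mudstone, and none runs from the mudstone to the basalt flow either.
So the relative order of the basalt flow and the mudstone is not fixed by the given facts.

cannot be determined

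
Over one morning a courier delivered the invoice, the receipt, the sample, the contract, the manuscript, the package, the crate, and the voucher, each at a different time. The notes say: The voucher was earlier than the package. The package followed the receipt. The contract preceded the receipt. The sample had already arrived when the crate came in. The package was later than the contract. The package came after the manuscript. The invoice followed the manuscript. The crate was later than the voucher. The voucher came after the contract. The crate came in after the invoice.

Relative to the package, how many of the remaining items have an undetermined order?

Forced before the package: the contract, the manuscript, the receipt, and the voucher.
That leaves the crate, the invoice, and the sample with no forced order relative to the package — 3.

3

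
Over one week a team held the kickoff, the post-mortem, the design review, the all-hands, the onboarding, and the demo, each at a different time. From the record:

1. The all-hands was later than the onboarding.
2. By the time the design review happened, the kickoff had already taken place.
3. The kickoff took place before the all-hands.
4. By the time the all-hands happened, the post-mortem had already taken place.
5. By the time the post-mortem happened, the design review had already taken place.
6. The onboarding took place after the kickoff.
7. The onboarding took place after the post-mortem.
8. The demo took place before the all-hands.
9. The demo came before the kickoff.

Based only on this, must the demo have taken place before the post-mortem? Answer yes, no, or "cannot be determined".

Chain the constraints: the demo → the kickoff → the design review → the post-mortem. Each link is directly stated, so the demo comes before the post-mortem.

yes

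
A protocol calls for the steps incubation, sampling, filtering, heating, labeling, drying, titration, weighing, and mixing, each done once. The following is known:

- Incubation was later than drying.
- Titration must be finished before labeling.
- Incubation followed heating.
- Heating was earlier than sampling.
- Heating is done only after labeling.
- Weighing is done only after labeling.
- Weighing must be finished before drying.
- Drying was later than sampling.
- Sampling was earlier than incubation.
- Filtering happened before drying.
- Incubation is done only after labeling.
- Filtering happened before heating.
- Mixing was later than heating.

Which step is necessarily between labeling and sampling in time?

heating

Tracing the constraints gives labeling → heating → sampling, so heating sits after labeling and before sampling.
No other step is forced both after labeling and before sampling.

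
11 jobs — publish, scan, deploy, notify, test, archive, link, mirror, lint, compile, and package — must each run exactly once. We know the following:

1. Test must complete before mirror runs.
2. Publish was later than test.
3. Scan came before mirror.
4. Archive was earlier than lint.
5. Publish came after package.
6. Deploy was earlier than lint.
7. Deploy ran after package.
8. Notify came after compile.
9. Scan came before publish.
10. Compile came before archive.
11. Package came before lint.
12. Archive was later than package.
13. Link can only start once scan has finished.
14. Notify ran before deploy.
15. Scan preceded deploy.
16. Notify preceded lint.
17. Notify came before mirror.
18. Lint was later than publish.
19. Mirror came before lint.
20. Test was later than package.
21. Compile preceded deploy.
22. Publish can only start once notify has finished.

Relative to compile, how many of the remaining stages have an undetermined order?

4

Forced after compile: archive, deploy, lint, mirror, notify, and publish.
That leaves link, package, scan, and test with no forced order relative to compile — 4.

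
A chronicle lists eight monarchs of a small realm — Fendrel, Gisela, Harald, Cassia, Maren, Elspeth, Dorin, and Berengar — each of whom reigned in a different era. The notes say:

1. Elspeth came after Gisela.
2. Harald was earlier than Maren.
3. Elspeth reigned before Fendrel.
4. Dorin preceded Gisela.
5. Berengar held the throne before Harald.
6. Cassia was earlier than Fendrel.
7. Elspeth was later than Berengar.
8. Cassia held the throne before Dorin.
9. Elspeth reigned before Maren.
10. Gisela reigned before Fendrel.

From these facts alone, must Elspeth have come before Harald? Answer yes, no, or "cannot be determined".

cannot be determined

No chain of stated constraints runs from Elspeth to Harald, and none runs from Harald to Elspeth either.
So the relative order of Elspeth and Harald is not fixed by the given facts.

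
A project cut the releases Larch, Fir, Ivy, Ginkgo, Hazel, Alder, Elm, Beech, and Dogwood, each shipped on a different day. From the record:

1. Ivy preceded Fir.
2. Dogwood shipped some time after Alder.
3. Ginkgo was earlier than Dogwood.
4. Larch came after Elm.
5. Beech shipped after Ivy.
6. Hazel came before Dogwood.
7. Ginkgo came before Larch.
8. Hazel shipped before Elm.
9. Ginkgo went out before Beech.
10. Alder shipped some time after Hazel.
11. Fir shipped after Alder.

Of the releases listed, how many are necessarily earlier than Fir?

Directly stated before Fir: Alder and Ivy.
Hazel reaches Fir via Hazel → Alder → Fir.
No chain forces Larch (or any of the others) ahead of Fir.
That's Alder, Hazel, and Ivy — 3 in all.

3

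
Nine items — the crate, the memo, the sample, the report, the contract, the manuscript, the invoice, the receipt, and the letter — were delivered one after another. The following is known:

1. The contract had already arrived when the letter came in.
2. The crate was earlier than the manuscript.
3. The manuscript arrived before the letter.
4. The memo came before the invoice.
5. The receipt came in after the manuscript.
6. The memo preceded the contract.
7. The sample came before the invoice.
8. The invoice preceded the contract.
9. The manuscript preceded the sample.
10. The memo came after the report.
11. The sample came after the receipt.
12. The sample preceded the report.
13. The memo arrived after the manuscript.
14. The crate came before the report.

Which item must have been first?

The crate has a chain of constraints placing it before every other item, so the crate must be first.

the crate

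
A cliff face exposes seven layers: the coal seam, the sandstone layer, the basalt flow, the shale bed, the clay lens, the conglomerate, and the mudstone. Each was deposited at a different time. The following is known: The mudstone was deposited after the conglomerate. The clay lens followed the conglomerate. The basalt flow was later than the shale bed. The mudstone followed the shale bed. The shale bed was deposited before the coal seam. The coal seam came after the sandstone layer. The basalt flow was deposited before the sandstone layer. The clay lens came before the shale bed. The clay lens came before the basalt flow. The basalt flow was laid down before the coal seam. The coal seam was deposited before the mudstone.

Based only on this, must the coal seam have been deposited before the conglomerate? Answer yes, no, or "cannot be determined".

no

Tracing the constraints gives the conglomerate → the clay lens → the shale bed → the coal seam, so the conglomerate must come before the coal seam.
That means the coal seam cannot be before the conglomerate.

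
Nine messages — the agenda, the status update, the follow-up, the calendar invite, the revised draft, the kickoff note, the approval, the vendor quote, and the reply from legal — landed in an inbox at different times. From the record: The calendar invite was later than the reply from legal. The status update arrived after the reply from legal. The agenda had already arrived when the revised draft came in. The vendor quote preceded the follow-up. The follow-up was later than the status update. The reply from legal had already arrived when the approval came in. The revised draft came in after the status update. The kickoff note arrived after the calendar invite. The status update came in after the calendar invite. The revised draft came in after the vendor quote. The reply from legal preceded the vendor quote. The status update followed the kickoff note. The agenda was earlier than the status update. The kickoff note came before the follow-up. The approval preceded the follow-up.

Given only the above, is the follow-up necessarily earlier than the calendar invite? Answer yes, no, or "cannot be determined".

Tracing the constraints gives the calendar invite → the kickoff note → the follow-up, so the calendar invite must come before the follow-up.
That means the follow-up cannot be before the calendar invite.

no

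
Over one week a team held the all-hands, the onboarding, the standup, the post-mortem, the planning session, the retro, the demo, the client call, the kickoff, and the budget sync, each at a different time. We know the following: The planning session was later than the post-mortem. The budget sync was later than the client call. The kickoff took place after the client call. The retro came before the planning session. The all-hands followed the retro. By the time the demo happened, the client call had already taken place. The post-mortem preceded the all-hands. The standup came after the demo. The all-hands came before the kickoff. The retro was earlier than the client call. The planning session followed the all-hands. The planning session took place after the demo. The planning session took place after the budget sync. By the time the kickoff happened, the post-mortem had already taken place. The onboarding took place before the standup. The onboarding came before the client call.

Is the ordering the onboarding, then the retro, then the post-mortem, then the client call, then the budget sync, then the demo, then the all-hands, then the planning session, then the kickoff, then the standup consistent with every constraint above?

yes

Check each stated constraint against the proposed order — e.g. the retro is ahead of the planning session; the onboarding is ahead of the standup. Every pair is in the required order; nothing is violated.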